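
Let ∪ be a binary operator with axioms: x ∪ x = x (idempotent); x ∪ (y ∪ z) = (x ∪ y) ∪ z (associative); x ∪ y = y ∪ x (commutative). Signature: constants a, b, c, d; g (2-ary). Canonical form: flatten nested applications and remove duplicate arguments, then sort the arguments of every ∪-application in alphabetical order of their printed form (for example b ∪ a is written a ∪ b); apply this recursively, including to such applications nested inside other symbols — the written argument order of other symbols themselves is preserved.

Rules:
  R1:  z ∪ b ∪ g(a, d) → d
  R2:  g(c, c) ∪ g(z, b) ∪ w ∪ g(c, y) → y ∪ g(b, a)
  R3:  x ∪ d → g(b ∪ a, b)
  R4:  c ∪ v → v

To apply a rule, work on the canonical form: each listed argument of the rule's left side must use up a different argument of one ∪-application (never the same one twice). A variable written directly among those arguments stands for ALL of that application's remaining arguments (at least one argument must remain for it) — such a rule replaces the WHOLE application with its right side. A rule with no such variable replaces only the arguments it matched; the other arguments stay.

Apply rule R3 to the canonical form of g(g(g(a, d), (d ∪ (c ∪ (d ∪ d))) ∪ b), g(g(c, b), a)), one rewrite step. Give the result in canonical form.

Answer: g(g(g(a, d), g(a ∪ b, b)), g(g(c, b), a))

Derivation:
Canonical form:  g(g(g(a, d), b ∪ c ∪ d), g(g(c, b), a))
Apply R3:  consuming d;  x := b ∪ c
The variable takes the whole remainder — replace the entire application.
Result:  g(g(g(a, d), g(a ∪ b, b)), g(g(c, b), a))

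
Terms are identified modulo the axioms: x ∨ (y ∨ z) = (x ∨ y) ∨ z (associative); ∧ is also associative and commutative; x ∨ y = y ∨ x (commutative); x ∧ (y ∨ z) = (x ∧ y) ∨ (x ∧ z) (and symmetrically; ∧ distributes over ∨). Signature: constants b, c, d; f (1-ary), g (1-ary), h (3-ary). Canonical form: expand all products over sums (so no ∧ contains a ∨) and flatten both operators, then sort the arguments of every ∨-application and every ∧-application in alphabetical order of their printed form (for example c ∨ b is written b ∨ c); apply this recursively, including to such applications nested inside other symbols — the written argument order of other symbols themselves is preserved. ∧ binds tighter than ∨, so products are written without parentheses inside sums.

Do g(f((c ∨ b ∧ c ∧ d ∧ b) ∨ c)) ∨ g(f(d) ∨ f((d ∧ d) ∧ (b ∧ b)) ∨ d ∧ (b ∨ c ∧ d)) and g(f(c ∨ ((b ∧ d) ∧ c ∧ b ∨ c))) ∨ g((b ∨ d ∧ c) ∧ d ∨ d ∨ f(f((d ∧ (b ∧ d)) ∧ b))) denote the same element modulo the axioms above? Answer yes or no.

Left:  g(f((c ∨ b ∧ c ∧ d ∧ b) ∨ c)) ∨ g(f(d) ∨ f((d ∧ d) ∧ (b ∧ b)) ∨ d ∧ (b ∨ c ∧ d))
  Distribute:  g(f(b ∧ b ∧ c ∧ d ∨ c ∨ c)) ∨ g(b ∧ d ∨ c ∧ d ∧ d ∨ f(b ∧ b ∧ d ∧ d) ∨ f(d))
  Sort arguments:  g(b ∧ d ∨ c ∧ d ∧ d ∨ f(b ∧ b ∧ d ∧ d) ∨ f(d)) ∨ g(f(b ∧ b ∧ c ∧ d ∨ c ∨ c))
Right:  g(f(c ∨ ((b ∧ d) ∧ c ∧ b ∨ c))) ∨ g((b ∨ d ∧ c) ∧ d ∨ d ∨ f(f((d ∧ (b ∧ d)) ∧ b)))
  Distribute:  g(f(b ∧ b ∧ c ∧ d ∨ c ∨ c)) ∨ g(b ∧ d ∨ c ∧ d ∧ d ∨ d ∨ f(f(b ∧ b ∧ d ∧ d)))
  Order the arguments:  g(b ∧ d ∨ c ∧ d ∧ d ∨ d ∨ f(f(b ∧ b ∧ d ∧ d))) ∨ g(f(b ∧ b ∧ c ∧ d ∨ c ∨ c))

Answer: no — g(b ∧ d ∨ c ∧ d ∧ d ∨ f(b ∧ b ∧ d ∧ d) ∨ f(d)) ∨ g(f(b ∧ b ∧ c ∧ d ∨ c ∨ c)) vs g(b ∧ d ∨ c ∧ d ∧ d ∨ d ∨ f(f(b ∧ b ∧ d ∧ d))) ∨ g(f(b ∧ b ∧ c ∧ d ∨ c ∨ c))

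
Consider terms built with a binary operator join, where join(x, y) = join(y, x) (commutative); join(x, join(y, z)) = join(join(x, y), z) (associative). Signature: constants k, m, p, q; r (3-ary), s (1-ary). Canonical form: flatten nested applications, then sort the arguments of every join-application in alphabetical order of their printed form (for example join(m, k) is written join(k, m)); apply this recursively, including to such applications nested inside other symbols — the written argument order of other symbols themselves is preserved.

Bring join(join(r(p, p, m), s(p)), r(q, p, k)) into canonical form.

Flatten:  join(r(p, p, m), s(p), r(q, p, k))
Sort:  join(r(p, p, m), r(q, p, k), s(p))

Answer: join(r(p, p, m), r(q, p, k), s(p))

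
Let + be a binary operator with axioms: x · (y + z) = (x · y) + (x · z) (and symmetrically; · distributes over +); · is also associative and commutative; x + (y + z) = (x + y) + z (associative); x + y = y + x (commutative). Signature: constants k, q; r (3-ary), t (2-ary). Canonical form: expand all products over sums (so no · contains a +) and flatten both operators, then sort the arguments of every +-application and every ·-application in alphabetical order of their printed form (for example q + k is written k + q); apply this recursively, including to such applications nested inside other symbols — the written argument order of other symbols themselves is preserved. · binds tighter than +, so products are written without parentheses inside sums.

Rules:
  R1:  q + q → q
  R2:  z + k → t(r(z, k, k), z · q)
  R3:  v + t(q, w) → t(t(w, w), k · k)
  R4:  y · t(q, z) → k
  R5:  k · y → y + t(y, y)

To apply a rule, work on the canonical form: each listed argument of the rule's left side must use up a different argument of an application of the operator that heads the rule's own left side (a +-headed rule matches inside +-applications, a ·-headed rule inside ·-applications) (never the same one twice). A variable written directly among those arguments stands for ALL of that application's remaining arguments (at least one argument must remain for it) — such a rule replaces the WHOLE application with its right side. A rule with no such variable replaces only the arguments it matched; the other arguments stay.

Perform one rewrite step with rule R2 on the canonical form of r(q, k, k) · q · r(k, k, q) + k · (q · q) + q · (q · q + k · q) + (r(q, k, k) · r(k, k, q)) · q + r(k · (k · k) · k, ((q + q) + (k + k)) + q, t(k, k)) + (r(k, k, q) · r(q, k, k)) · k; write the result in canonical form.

Answer: k · q · q + k · q · q + k · r(k, k, q) · r(q, k, k) + q · q · q + q · r(k, k, q) · r(q, k, k) + q · r(k, k, q) · r(q, k, k) + r(k · k · k · k, t(r(k + q + q + q, k, k), k · q + q · q + q · q + q · q), t(k, k))

Derivation:
Canonical form:  k · q · q + k · q · q + k · r(k, k, q) · r(q, k, k) + q · q · q + q · r(k, k, q) · r(q, k, k) + q · r(k, k, q) · r(q, k, k) + r(k · k · k · k, k + k + q + q + q, t(k, k))
Match R2:  consume k;  z := k + q + q + q
The variable takes the whole remainder — replace the entire application.
New term:  k · q · q + k · q · q + k · r(k, k, q) · r(q, k, k) + q · q · q + q · r(k, k, q) · r(q, k, k) + q · r(k, k, q) · r(q, k, k) + r(k · k · k · k, t(r(k + q + q + q, k, k), k · q + q · q + q · q + q · q), t(k, k))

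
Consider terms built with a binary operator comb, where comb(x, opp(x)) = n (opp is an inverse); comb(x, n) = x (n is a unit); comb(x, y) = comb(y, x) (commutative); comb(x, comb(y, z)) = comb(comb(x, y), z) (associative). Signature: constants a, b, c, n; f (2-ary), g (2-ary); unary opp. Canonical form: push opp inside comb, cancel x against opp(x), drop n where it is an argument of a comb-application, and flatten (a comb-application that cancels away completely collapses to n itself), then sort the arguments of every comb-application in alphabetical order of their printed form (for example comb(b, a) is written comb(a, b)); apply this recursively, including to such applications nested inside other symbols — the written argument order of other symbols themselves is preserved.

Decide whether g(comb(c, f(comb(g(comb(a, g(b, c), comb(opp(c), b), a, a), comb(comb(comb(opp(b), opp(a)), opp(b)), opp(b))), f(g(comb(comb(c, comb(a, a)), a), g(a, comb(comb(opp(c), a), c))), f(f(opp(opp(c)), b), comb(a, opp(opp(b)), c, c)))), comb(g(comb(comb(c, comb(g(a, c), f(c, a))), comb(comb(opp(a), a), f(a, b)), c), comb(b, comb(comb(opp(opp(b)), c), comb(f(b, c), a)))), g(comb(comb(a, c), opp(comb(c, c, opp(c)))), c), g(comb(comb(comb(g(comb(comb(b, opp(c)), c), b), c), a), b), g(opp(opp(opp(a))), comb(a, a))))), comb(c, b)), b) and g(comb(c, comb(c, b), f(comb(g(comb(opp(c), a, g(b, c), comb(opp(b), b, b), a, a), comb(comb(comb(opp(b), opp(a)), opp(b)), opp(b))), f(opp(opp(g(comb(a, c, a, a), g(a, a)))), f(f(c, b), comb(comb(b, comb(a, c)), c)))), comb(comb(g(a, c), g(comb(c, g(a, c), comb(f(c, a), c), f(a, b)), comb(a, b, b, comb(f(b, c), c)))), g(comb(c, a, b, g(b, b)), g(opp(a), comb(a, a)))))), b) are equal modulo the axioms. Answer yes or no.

Left:  g(comb(c, f(comb(g(comb(a, g(b, c), comb(opp(c), b), a, a), comb(comb(comb(opp(b), opp(a)), opp(b)), opp(b))), f(g(comb(comb(c, comb(a, a)), a), g(a, comb(comb(opp(c), a), c))), f(f(opp(opp(c)), b), comb(a, opp(opp(b)), c, c)))), comb(g(comb(comb(c, comb(g(a, c), f(c, a))), comb(comb(opp(a), a), f(a, b)), c), comb(b, comb(comb(opp(opp(b)), c), comb(f(b, c), a)))), g(comb(comb(a, c), opp(comb(c, c, opp(c)))), c), g(comb(comb(comb(g(comb(comb(b, opp(c)), c), b), c), a), b), g(opp(opp(opp(a))), comb(a, a))))), comb(c, b)), b)
  Descend into:  comb(c, f(comb(g(comb(a, g(b, c), comb(opp(c), b), a, a), comb(comb(comb(opp(b), opp(a)), opp(b)), opp(b))), f(g(comb(comb(c, comb(a, a)), a), g(a, comb(comb(opp(c), a), c))), f(f(opp(opp(c)), b), comb(a, opp(opp(b)), c, c)))), comb(g(comb(comb(c, comb(g(a, c), f(c, a))), comb(comb(opp(a), a), f(a, b)), c), comb(b, comb(comb(opp(opp(b)), c), comb(f(b, c), a)))), g(comb(comb(a, c), opp(comb(c, c, opp(c)))), c), g(comb(comb(comb(g(comb(comb(b, opp(c)), c), b), c), a), b), g(opp(opp(opp(a))), comb(a, a))))), comb(c, b))
  Push opp inside:  distribute opp over comb and collapse double opp
  Collect terms:  comb(c, c, f(comb(f(g(comb(a, a, a, c), g(a, a)), f(f(c, b), comb(a, b, c, c))), g(comb(a, a, a, b, g(b, c), opp(c)), comb(opp(a), opp(b), opp(b), opp(b)))), comb(g(a, c), g(comb(a, b, c, g(b, b)), g(opp(a), comb(a, a))), g(comb(c, c, f(a, b), f(c, a), g(a, c)), comb(a, b, b, c, f(b, c))))), b)
  Sort:  comb(b, c, c, f(comb(f(g(comb(a, a, a, c), g(a, a)), f(f(c, b), comb(a, b, c, c))), g(comb(a, a, a, b, g(b, c), opp(c)), comb(opp(a), opp(b), opp(b), opp(b)))), comb(g(a, c), g(comb(a, b, c, g(b, b)), g(opp(a), comb(a, a))), g(comb(c, c, f(a, b), f(c, a), g(a, c)), comb(a, b, b, c, f(b, c))))))
  Reassemble:  g(comb(b, c, c, f(comb(f(g(comb(a, a, a, c), g(a, a)), f(f(c, b), comb(a, b, c, c))), g(comb(a, a, a, b, g(b, c), opp(c)), comb(opp(a), opp(b), opp(b), opp(b)))), comb(g(a, c), g(comb(a, b, c, g(b, b)), g(opp(a), comb(a, a))), g(comb(c, c, f(a, b), f(c, a), g(a, c)), comb(a, b, b, c, f(b, c)))))), b)
Right:  g(comb(c, comb(c, b), f(comb(g(comb(opp(c), a, g(b, c), comb(opp(b), b, b), a, a), comb(comb(comb(opp(b), opp(a)), opp(b)), opp(b))), f(opp(opp(g(comb(a, c, a, a), g(a, a)))), f(f(c, b), comb(comb(b, comb(a, c)), c)))), comb(comb(g(a, c), g(comb(c, g(a, c), comb(f(c, a), c), f(a, b)), comb(a, b, b, comb(f(b, c), c)))), g(comb(c, a, b, g(b, b)), g(opp(a), comb(a, a)))))), b)
  Descend into:  comb(c, comb(c, b), f(comb(g(comb(opp(c), a, g(b, c), comb(opp(b), b, b), a, a), comb(comb(comb(opp(b), opp(a)), opp(b)), opp(b))), f(opp(opp(g(comb(a, c, a, a), g(a, a)))), f(f(c, b), comb(comb(b, comb(a, c)), c)))), comb(comb(g(a, c), g(comb(c, g(a, c), comb(f(c, a), c), f(a, b)), comb(a, b, b, comb(f(b, c), c)))), g(comb(c, a, b, g(b, b)), g(opp(a), comb(a, a))))))
  Push opp inside:  distribute opp over comb and collapse double opp
  Collect terms:  comb(c, c, b, f(comb(f(g(comb(a, a, a, c), g(a, a)), f(f(c, b), comb(a, b, c, c))), g(comb(a, a, a, b, g(b, c), opp(c)), comb(opp(a), opp(b), opp(b), opp(b)))), comb(g(a, c), g(comb(a, b, c, g(b, b)), g(opp(a), comb(a, a))), g(comb(c, c, f(a, b), f(c, a), g(a, c)), comb(a, b, b, c, f(b, c))))))
  Sort arguments:  comb(b, c, c, f(comb(f(g(comb(a, a, a, c), g(a, a)), f(f(c, b), comb(a, b, c, c))), g(comb(a, a, a, b, g(b, c), opp(c)), comb(opp(a), opp(b), opp(b), opp(b)))), comb(g(a, c), g(comb(a, b, c, g(b, b)), g(opp(a), comb(a, a))), g(comb(c, c, f(a, b), f(c, a), g(a, c)), comb(a, b, b, c, f(b, c))))))
  Put back:  g(comb(b, c, c, f(comb(f(g(comb(a, a, a, c), g(a, a)), f(f(c, b), comb(a, b, c, c))), g(comb(a, a, a, b, g(b, c), opp(c)), comb(opp(a), opp(b), opp(b), opp(b)))), comb(g(a, c), g(comb(a, b, c, g(b, b)), g(opp(a), comb(a, a))), g(comb(c, c, f(a, b), f(c, a), g(a, c)), comb(a, b, b, c, f(b, c)))))), b)

Answer: yes — both canonical forms are g(comb(b, c, c, f(comb(f(g(comb(a, a, a, c), g(a, a)), f(f(c, b), comb(a, b, c, c))), g(comb(a, a, a, b, g(b, c), opp(c)), comb(opp(a), opp(b), opp(b), opp(b)))), comb(g(a, c), g(comb(a, b, c, g(b, b)), g(opp(a), comb(a, a))), g(comb(c, c, f(a, b), f(c, a), g(a, c)), comb(a, b, b, c, f(b, c)))))), b)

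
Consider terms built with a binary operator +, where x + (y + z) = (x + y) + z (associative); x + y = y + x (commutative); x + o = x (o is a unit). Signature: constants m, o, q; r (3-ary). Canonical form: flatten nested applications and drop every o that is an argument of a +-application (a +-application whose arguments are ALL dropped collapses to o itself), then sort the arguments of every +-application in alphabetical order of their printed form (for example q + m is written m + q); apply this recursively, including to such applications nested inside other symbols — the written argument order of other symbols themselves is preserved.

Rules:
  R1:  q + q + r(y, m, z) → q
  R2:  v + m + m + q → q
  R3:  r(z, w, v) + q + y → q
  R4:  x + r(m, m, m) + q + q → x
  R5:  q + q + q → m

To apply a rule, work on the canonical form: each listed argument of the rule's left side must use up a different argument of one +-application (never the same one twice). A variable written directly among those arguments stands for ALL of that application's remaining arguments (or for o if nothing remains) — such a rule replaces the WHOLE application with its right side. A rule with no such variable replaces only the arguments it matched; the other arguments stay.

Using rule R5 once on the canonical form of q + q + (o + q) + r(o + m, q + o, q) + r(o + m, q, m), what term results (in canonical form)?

Canonical form:  q + q + q + r(m, q, m) + r(m, q, q)
Apply R5:  consuming q, q, q
Giving:  m + r(m, q, m) + r(m, q, q)

Answer: m + r(m, q, m) + r(m, q, q)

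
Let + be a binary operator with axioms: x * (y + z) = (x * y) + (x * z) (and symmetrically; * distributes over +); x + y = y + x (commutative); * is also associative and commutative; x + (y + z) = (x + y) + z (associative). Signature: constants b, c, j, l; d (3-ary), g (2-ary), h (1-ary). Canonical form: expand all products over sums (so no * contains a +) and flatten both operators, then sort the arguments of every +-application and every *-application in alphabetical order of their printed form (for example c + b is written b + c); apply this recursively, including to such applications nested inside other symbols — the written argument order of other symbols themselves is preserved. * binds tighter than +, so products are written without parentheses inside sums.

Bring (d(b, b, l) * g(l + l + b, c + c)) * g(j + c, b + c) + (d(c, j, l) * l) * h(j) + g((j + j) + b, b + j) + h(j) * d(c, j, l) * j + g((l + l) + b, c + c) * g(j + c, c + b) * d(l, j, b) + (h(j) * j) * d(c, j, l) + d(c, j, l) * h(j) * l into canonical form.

Merge nested applications:  d(b, b, l) * g(b + l + l, c + c) * g(c + j, b + c) + d(c, j, l) * h(j) * l + g(b + j + j, b + j) + d(c, j, l) * h(j) * j + d(l, j, b) * g(b + l + l, c + c) * g(c + j, b + c) + d(c, j, l) * h(j) * j + d(c, j, l) * h(j) * l
Order the arguments:  d(b, b, l) * g(b + l + l, c + c) * g(c + j, b + c) + d(c, j, l) * h(j) * j + d(c, j, l) * h(j) * j + d(c, j, l) * h(j) * l + d(c, j, l) * h(j) * l + d(l, j, b) * g(b + l + l, c + c) * g(c + j, b + c) + g(b + j + j, b + j)

Answer: d(b, b, l) * g(b + l + l, c + c) * g(c + j, b + c) + d(c, j, l) * h(j) * j + d(c, j, l) * h(j) * j + d(c, j, l) * h(j) * l + d(c, j, l) * h(j) * l + d(l, j, b) * g(b + l + l, c + c) * g(c + j, b + c) + g(b + j + j, b + j)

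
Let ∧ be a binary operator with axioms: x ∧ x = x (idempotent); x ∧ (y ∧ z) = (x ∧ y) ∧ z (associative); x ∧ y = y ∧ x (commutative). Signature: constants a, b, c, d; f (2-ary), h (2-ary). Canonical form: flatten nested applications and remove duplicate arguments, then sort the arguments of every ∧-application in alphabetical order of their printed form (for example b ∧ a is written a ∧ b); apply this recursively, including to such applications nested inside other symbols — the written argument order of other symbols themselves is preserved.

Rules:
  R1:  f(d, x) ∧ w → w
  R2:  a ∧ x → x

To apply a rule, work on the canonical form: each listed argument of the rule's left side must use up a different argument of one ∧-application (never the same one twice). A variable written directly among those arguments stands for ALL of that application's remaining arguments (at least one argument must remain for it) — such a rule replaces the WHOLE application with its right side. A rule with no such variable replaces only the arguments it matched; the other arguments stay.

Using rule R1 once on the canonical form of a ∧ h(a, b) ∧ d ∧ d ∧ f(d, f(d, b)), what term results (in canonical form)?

Canonical form:  a ∧ d ∧ f(d, f(d, b)) ∧ h(a, b)
Match R1:  consume f(d, f(d, b));  w := a ∧ d ∧ h(a, b), x := f(d, b)
Every leftover argument binds to the variable; the entire application is replaced.
Giving:  a ∧ d ∧ h(a, b)

Answer: a ∧ d ∧ h(a, b)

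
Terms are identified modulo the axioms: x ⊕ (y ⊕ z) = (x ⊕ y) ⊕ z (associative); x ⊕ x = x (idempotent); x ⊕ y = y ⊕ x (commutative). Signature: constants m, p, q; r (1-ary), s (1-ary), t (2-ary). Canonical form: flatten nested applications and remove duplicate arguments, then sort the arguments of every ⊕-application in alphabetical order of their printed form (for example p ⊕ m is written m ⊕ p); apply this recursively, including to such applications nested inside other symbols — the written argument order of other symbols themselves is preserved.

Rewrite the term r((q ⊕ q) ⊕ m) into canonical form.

Focus inside:  (q ⊕ q) ⊕ m
Un-nest:  q ⊕ q ⊕ m
Deduplicate:  drop duplicate q
Sort arguments:  m ⊕ q
Rebuild:  r(m ⊕ q)

Answer: r(m ⊕ q)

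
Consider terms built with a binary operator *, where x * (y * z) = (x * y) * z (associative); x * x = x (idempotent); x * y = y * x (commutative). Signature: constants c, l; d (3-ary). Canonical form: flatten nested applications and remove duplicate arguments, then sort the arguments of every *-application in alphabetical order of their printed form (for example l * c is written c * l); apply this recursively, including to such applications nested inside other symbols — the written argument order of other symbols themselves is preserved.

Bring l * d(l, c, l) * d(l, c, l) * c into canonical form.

Answer: c * d(l, c, l) * l

Derivation:
Deduplicate:  drop duplicate d(l, c, l)
Sort arguments:  c * d(l, c, l) * l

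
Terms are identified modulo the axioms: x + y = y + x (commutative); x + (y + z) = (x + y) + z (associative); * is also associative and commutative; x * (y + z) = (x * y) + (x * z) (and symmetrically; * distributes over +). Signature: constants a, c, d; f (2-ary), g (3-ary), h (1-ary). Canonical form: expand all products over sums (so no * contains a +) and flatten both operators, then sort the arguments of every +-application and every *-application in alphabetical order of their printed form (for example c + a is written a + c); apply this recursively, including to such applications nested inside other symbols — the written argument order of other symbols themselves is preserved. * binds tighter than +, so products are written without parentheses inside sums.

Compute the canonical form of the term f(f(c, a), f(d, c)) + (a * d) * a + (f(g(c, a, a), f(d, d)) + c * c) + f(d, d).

Un-nest:  f(f(c, a), f(d, c)) + a * a * d + f(g(c, a, a), f(d, d)) + c * c + f(d, d)
Sort:  a * a * d + c * c + f(d, d) + f(f(c, a), f(d, c)) + f(g(c, a, a), f(d, d))

Answer: a * a * d + c * c + f(d, d) + f(f(c, a), f(d, c)) + f(g(c, a, a), f(d, d))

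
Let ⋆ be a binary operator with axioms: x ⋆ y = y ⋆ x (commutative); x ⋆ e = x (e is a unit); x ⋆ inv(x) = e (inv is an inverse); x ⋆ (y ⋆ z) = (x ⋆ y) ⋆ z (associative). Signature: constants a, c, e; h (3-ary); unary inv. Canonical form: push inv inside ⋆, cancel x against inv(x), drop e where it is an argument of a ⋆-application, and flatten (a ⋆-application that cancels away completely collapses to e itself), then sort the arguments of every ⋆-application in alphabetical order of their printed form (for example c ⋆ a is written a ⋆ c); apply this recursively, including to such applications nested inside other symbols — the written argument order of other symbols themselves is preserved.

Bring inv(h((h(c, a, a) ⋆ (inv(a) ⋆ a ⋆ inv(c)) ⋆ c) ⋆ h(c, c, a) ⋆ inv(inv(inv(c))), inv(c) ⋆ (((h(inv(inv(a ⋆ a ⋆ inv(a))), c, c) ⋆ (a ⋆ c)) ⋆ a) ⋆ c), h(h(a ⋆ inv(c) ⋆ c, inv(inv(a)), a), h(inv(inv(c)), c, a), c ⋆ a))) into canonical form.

Push inv inside:  distribute inv over ⋆ and collapse double inv
Collect:  inv(h(h(c, a, a) ⋆ h(c, c, a) ⋆ inv(c), a ⋆ a ⋆ c ⋆ h(a, c, c), h(h(a, a, a), h(c, c, a), a ⋆ c)))

Answer: inv(h(h(c, a, a) ⋆ h(c, c, a) ⋆ inv(c), a ⋆ a ⋆ c ⋆ h(a, c, c), h(h(a, a, a), h(c, c, a), a ⋆ c)))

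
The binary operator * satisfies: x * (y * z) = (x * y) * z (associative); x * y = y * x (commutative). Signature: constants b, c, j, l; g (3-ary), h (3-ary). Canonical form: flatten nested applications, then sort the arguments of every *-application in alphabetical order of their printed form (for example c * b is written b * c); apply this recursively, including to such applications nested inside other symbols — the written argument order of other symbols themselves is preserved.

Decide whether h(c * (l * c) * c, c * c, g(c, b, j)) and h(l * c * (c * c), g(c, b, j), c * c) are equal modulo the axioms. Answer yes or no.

Left:  h(c * (l * c) * c, c * c, g(c, b, j))
  Descend into:  c * (l * c) * c
  Flatten:  c * l * c * c
  Sort:  c * c * c * l
  Reassemble:  h(c * c * c * l, c * c, g(c, b, j))
Right:  h(l * c * (c * c), g(c, b, j), c * c)
  Focus inside:  l * c * (c * c)
  Merge nested applications:  l * c * c * c
  Order the arguments:  c * c * c * l
  Put back:  h(c * c * c * l, g(c, b, j), c * c)

Answer: no — h(c * c * c * l, c * c, g(c, b, j)) vs h(c * c * c * l, g(c, b, j), c * c)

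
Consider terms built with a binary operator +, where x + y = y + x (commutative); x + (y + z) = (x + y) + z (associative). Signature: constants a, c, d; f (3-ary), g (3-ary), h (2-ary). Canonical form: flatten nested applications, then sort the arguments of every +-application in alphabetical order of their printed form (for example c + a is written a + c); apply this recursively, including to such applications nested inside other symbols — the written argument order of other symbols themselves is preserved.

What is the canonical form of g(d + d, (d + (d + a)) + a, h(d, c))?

Descend into:  (d + (d + a)) + a
Un-nest:  d + d + a + a
Sort:  a + a + d + d
Reassemble:  g(d + d, a + a + d + d, h(d, c))

Answer: g(d + d, a + a + d + d, h(d, c))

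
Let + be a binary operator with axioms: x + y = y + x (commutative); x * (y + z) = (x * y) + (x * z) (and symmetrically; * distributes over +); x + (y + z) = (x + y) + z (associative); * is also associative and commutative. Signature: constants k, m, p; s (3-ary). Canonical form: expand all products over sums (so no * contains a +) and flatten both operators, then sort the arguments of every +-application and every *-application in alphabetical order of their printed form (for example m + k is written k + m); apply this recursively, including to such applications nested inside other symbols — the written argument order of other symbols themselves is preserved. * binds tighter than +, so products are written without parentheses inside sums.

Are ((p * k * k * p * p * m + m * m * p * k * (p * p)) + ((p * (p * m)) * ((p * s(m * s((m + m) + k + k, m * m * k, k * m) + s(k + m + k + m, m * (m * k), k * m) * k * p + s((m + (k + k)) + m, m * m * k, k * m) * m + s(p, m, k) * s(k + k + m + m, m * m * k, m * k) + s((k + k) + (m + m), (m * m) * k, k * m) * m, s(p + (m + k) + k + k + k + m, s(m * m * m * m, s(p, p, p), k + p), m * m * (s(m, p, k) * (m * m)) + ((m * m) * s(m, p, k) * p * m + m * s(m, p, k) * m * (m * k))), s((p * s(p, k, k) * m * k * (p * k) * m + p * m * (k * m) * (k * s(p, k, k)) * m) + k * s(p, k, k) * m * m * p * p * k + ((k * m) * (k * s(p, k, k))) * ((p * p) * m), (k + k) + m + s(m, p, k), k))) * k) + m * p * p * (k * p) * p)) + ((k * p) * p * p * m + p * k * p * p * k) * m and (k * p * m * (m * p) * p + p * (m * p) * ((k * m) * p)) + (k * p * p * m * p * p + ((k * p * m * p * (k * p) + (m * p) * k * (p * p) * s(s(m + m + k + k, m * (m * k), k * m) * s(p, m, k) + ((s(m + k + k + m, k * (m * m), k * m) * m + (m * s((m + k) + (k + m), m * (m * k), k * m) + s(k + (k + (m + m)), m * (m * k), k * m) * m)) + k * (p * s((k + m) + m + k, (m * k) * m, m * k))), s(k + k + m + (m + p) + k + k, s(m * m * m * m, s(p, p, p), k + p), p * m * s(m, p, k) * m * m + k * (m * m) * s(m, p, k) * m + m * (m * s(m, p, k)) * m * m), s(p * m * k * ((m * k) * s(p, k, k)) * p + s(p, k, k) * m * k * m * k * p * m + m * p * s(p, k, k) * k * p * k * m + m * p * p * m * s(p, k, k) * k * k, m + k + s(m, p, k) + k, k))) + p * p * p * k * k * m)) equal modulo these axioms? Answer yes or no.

Answer: yes — both canonical forms are k * k * m * p * p * p + k * k * m * p * p * p + k * m * m * p * p * p + k * m * m * p * p * p + k * m * p * p * p * p + k * m * p * p * p * s(k * p * s(k + k + m + m, k * m * m, k * m) + m * s(k + k + m + m, k * m * m, k * m) + m * s(k + k + m + m, k * m * m, k * m) + m * s(k + k + m + m, k * m * m, k * m) + s(k + k + m + m, k * m * m, k * m) * s(p, m, k), s(k + k + k + k + m + m + p, s(m * m * m * m, s(p, p, p), k + p), k * m * m * m * s(m, p, k) + m * m * m * m * s(m, p, k) + m * m * m * p * s(m, p, k)), s(k * k * m * m * m * p * s(p, k, k) + k * k * m * m * p * p * s(p, k, k) + k * k * m * m * p * p * s(p, k, k) + k * k * m * m * p * p * s(p, k, k), k + k + m + s(m, p, k), k))

Derivation:
Left:  ((p * k * k * p * p * m + m * m * p * k * (p * p)) + ((p * (p * m)) * ((p * s(m * s((m + m) + k + k, m * m * k, k * m) + s(k + m + k + m, m * (m * k), k * m) * k * p + s((m + (k + k)) + m, m * m * k, k * m) * m + s(p, m, k) * s(k + k + m + m, m * m * k, m * k) + s((k + k) + (m + m), (m * m) * k, k * m) * m, s(p + (m + k) + k + k + k + m, s(m * m * m * m, s(p, p, p), k + p), m * m * (s(m, p, k) * (m * m)) + ((m * m) * s(m, p, k) * p * m + m * s(m, p, k) * m * (m * k))), s((p * s(p, k, k) * m * k * (p * k) * m + p * m * (k * m) * (k * s(p, k, k)) * m) + k * s(p, k, k) * m * m * p * p * k + ((k * m) * (k * s(p, k, k))) * ((p * p) * m), (k + k) + m + s(m, p, k), k))) * k) + m * p * p * (k * p) * p)) + ((k * p) * p * p * m + p * k * p * p * k) * m
  Distribute:  k * k * m * p * p * p + k * m * m * p * p * p + k * m * p * p * p * s(k * p * s(k + k + m + m, k * m * m, k * m) + m * s(k + k + m + m, k * m * m, k * m) + m * s(k + k + m + m, k * m * m, k * m) + m * s(k + k + m + m, k * m * m, k * m) + s(k + k + m + m, k * m * m, k * m) * s(p, m, k), s(k + k + k + k + m + m + p, s(m * m * m * m, s(p, p, p), k + p), k * m * m * m * s(m, p, k) + m * m * m * m * s(m, p, k) + m * m * m * p * s(m, p, k)), s(k * k * m * m * m * p * s(p, k, k) + k * k * m * m * p * p * s(p, k, k) + k * k * m * m * p * p * s(p, k, k) + k * k * m * m * p * p * s(p, k, k), k + k + m + s(m, p, k), k)) + k * m * p * p * p * p + k * m * m * p * p * p + k * k * m * p * p * p
  Sort arguments:  k * k * m * p * p * p + k * k * m * p * p * p + k * m * m * p * p * p + k * m * m * p * p * p + k * m * p * p * p * p + k * m * p * p * p * s(k * p * s(k + k + m + m, k * m * m, k * m) + m * s(k + k + m + m, k * m * m, k * m) + m * s(k + k + m + m, k * m * m, k * m) + m * s(k + k + m + m, k * m * m, k * m) + s(k + k + m + m, k * m * m, k * m) * s(p, m, k), s(k + k + k + k + m + m + p, s(m * m * m * m, s(p, p, p), k + p), k * m * m * m * s(m, p, k) + m * m * m * m * s(m, p, k) + m * m * m * p * s(m, p, k)), s(k * k * m * m * m * p * s(p, k, k) + k * k * m * m * p * p * s(p, k, k) + k * k * m * m * p * p * s(p, k, k) + k * k * m * m * p * p * s(p, k, k), k + k + m + s(m, p, k), k))
Right:  (k * p * m * (m * p) * p + p * (m * p) * ((k * m) * p)) + (k * p * p * m * p * p + ((k * p * m * p * (k * p) + (m * p) * k * (p * p) * s(s(m + m + k + k, m * (m * k), k * m) * s(p, m, k) + ((s(m + k + k + m, k * (m * m), k * m) * m + (m * s((m + k) + (k + m), m * (m * k), k * m) + s(k + (k + (m + m)), m * (m * k), k * m) * m)) + k * (p * s((k + m) + m + k, (m * k) * m, m * k))), s(k + k + m + (m + p) + k + k, s(m * m * m * m, s(p, p, p), k + p), p * m * s(m, p, k) * m * m + k * (m * m) * s(m, p, k) * m + m * (m * s(m, p, k)) * m * m), s(p * m * k * ((m * k) * s(p, k, k)) * p + s(p, k, k) * m * k * m * k * p * m + m * p * s(p, k, k) * k * p * k * m + m * p * p * m * s(p, k, k) * k * k, m + k + s(m, p, k) + k, k))) + p * p * p * k * k * m))
  Merge nested applications:  k * m * m * p * p * p + k * m * m * p * p * p + k * m * p * p * p * p + k * k * m * p * p * p + k * m * p * p * p * s(k * p * s(k + k + m + m, k * m * m, k * m) + m * s(k + k + m + m, k * m * m, k * m) + m * s(k + k + m + m, k * m * m, k * m) + m * s(k + k + m + m, k * m * m, k * m) + s(k + k + m + m, k * m * m, k * m) * s(p, m, k), s(k + k + k + k + m + m + p, s(m * m * m * m, s(p, p, p), k + p), k * m * m * m * s(m, p, k) + m * m * m * m * s(m, p, k) + m * m * m * p * s(m, p, k)), s(k * k * m * m * m * p * s(p, k, k) + k * k * m * m * p * p * s(p, k, k) + k * k * m * m * p * p * s(p, k, k) + k * k * m * m * p * p * s(p, k, k), k + k + m + s(m, p, k), k)) + k * k * m * p * p * p
  Order the arguments:  k * k * m * p * p * p + k * k * m * p * p * p + k * m * m * p * p * p + k * m * m * p * p * p + k * m * p * p * p * p + k * m * p * p * p * s(k * p * s(k + k + m + m, k * m * m, k * m) + m * s(k + k + m + m, k * m * m, k * m) + m * s(k + k + m + m, k * m * m, k * m) + m * s(k + k + m + m, k * m * m, k * m) + s(k + k + m + m, k * m * m, k * m) * s(p, m, k), s(k + k + k + k + m + m + p, s(m * m * m * m, s(p, p, p), k + p), k * m * m * m * s(m, p, k) + m * m * m * m * s(m, p, k) + m * m * m * p * s(m, p, k)), s(k * k * m * m * m * p * s(p, k, k) + k * k * m * m * p * p * s(p, k, k) + k * k * m * m * p * p * s(p, k, k) + k * k * m * m * p * p * s(p, k, k), k + k + m + s(m, p, k), k))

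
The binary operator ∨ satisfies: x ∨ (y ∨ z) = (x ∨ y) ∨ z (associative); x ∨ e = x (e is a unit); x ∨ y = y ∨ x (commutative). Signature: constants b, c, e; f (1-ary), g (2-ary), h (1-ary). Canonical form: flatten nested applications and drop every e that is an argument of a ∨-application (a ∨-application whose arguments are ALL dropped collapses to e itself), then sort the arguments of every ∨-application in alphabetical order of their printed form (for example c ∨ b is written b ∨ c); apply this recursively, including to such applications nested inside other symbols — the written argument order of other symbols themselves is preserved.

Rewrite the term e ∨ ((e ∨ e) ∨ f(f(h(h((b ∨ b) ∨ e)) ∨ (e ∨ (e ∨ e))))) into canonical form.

Answer: f(f(h(h(b ∨ b))))

Derivation:
Flatten:  e ∨ e ∨ e ∨ f(f(h(h((b ∨ b) ∨ e)) ∨ (e ∨ (e ∨ e))))
Inside:  f(f(h(h((b ∨ b) ∨ e)) ∨ (e ∨ (e ∨ e))))  →  f(f(h(h(b ∨ b))))
Units out:  drop e (×3)
Sort arguments:  f(f(h(h(b ∨ b))))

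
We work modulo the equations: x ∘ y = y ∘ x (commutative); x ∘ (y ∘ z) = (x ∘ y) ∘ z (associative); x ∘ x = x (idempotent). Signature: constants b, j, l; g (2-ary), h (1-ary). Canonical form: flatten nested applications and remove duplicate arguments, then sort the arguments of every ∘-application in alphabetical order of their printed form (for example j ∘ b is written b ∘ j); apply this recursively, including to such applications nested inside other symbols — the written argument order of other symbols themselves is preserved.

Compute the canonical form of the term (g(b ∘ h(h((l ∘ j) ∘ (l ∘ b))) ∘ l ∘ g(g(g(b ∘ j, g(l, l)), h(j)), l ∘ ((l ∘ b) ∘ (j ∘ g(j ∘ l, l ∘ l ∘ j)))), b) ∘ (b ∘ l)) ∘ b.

Un-nest:  g(b ∘ h(h((l ∘ j) ∘ (l ∘ b))) ∘ l ∘ g(g(g(b ∘ j, g(l, l)), h(j)), l ∘ ((l ∘ b) ∘ (j ∘ g(j ∘ l, l ∘ l ∘ j)))), b) ∘ b ∘ l ∘ b
Simplify inside:  g(b ∘ h(h((l ∘ j) ∘ (l ∘ b))) ∘ l ∘ g(g(g(b ∘ j, g(l, l)), h(j)), l ∘ ((l ∘ b) ∘ (j ∘ g(j ∘ l, l ∘ l ∘ j)))), b)  →  g(b ∘ g(g(g(b ∘ j, g(l, l)), h(j)), b ∘ g(j ∘ l, j ∘ l) ∘ j ∘ l) ∘ h(h(b ∘ j ∘ l)) ∘ l, b)
Drop duplicates:  drop duplicate b
Sort arguments:  b ∘ g(b ∘ g(g(g(b ∘ j, g(l, l)), h(j)), b ∘ g(j ∘ l, j ∘ l) ∘ j ∘ l) ∘ h(h(b ∘ j ∘ l)) ∘ l, b) ∘ l

Answer: b ∘ g(b ∘ g(g(g(b ∘ j, g(l, l)), h(j)), b ∘ g(j ∘ l, j ∘ l) ∘ j ∘ l) ∘ h(h(b ∘ j ∘ l)) ∘ l, b) ∘ l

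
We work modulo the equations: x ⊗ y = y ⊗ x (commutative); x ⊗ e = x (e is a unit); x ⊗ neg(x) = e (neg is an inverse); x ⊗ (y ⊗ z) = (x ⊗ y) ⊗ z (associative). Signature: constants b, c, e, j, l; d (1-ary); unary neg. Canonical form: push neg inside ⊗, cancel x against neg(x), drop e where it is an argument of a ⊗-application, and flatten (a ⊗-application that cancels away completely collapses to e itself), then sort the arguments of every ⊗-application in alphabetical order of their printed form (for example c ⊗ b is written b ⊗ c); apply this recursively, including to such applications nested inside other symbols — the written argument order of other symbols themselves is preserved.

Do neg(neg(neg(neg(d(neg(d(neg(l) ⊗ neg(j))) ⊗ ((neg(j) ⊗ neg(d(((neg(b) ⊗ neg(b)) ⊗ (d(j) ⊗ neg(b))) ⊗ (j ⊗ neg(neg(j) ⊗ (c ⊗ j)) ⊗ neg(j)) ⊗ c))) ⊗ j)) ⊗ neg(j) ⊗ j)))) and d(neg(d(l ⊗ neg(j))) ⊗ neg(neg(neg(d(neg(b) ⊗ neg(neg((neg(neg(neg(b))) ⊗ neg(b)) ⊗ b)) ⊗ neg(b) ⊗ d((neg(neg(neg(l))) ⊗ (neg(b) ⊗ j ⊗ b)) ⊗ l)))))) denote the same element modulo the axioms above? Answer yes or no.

Answer: no — d(neg(d(d(j) ⊗ neg(b) ⊗ neg(b) ⊗ neg(b))) ⊗ neg(d(neg(j) ⊗ neg(l)))) vs d(neg(d(d(j) ⊗ neg(b) ⊗ neg(b) ⊗ neg(b))) ⊗ neg(d(l ⊗ neg(j))))

Derivation:
Left:  neg(neg(neg(neg(d(neg(d(neg(l) ⊗ neg(j))) ⊗ ((neg(j) ⊗ neg(d(((neg(b) ⊗ neg(b)) ⊗ (d(j) ⊗ neg(b))) ⊗ (j ⊗ neg(neg(j) ⊗ (c ⊗ j)) ⊗ neg(j)) ⊗ c))) ⊗ j)) ⊗ neg(j) ⊗ j))))
  Push neg inside:  distribute neg over ⊗ and collapse double neg
  Inverses cancel:  j cancels
  Combine occurrences:  d(neg(d(d(j) ⊗ neg(b) ⊗ neg(b) ⊗ neg(b))) ⊗ neg(d(neg(j) ⊗ neg(l))))
Right:  d(neg(d(l ⊗ neg(j))) ⊗ neg(neg(neg(d(neg(b) ⊗ neg(neg((neg(neg(neg(b))) ⊗ neg(b)) ⊗ b)) ⊗ neg(b) ⊗ d((neg(neg(neg(l))) ⊗ (neg(b) ⊗ j ⊗ b)) ⊗ l))))))
  Descend into:  neg(d(l ⊗ neg(j))) ⊗ neg(neg(neg(d(neg(b) ⊗ neg(neg((neg(neg(neg(b))) ⊗ neg(b)) ⊗ b)) ⊗ neg(b) ⊗ d((neg(neg(neg(l))) ⊗ (neg(b) ⊗ j ⊗ b)) ⊗ l)))))
  Push neg inside:  distribute neg over ⊗ and collapse double neg
  Collect:  neg(d(l ⊗ neg(j))) ⊗ neg(d(d(j) ⊗ neg(b) ⊗ neg(b) ⊗ neg(b)))
  Sort:  neg(d(d(j) ⊗ neg(b) ⊗ neg(b) ⊗ neg(b))) ⊗ neg(d(l ⊗ neg(j)))
  Reassemble:  d(neg(d(d(j) ⊗ neg(b) ⊗ neg(b) ⊗ neg(b))) ⊗ neg(d(l ⊗ neg(j))))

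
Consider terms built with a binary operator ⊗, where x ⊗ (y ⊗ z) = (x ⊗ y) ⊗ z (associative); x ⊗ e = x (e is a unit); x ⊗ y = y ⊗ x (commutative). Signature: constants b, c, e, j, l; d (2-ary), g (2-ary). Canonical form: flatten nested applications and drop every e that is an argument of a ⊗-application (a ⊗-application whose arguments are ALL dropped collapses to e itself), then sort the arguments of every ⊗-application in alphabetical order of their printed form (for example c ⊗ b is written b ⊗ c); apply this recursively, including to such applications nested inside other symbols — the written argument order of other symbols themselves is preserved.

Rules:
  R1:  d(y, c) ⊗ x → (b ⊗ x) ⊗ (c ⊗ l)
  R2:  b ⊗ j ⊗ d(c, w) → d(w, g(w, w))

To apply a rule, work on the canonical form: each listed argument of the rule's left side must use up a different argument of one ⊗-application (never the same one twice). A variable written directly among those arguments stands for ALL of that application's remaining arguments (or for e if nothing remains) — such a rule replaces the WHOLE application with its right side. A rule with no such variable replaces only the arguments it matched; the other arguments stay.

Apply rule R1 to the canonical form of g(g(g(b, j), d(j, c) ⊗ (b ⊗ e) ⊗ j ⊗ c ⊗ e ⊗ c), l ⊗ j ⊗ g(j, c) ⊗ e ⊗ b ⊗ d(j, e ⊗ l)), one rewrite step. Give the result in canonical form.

Canonical form:  g(g(g(b, j), b ⊗ c ⊗ c ⊗ d(j, c) ⊗ j), b ⊗ d(j, l) ⊗ g(j, c) ⊗ j ⊗ l)
R1 matches:  uses d(j, c);  x := b ⊗ c ⊗ c ⊗ j, y := j
The extension variable absorbs all remaining arguments, so the whole application is rewritten.
Giving:  g(g(g(b, j), b ⊗ b ⊗ c ⊗ c ⊗ c ⊗ j ⊗ l), b ⊗ d(j, l) ⊗ g(j, c) ⊗ j ⊗ l)

Answer: g(g(g(b, j), b ⊗ b ⊗ c ⊗ c ⊗ c ⊗ j ⊗ l), b ⊗ d(j, l) ⊗ g(j, c) ⊗ j ⊗ l)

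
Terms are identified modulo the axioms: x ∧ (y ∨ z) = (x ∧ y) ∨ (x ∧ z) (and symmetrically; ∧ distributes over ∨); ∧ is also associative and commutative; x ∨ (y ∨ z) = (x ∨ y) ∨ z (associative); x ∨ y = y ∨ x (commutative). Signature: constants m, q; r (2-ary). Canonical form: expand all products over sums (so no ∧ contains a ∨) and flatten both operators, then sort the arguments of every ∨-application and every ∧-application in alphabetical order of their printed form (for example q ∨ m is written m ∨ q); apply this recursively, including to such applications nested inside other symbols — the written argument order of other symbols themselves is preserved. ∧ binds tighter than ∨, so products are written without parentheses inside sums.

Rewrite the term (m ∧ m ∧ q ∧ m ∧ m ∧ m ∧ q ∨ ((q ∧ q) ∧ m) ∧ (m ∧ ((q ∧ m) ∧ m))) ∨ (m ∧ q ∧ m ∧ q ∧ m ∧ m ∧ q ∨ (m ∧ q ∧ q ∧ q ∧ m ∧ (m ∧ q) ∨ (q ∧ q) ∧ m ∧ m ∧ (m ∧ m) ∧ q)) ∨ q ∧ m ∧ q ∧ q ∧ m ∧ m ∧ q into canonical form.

Flatten:  m ∧ m ∧ m ∧ m ∧ m ∧ q ∧ q ∨ m ∧ m ∧ m ∧ m ∧ q ∧ q ∧ q ∨ m ∧ m ∧ m ∧ m ∧ q ∧ q ∧ q ∨ m ∧ m ∧ m ∧ q ∧ q ∧ q ∧ q ∨ m ∧ m ∧ m ∧ m ∧ q ∧ q ∧ q ∨ m ∧ m ∧ m ∧ q ∧ q ∧ q ∧ q
Sort:  m ∧ m ∧ m ∧ m ∧ m ∧ q ∧ q ∨ m ∧ m ∧ m ∧ m ∧ q ∧ q ∧ q ∨ m ∧ m ∧ m ∧ m ∧ q ∧ q ∧ q ∨ m ∧ m ∧ m ∧ m ∧ q ∧ q ∧ q ∨ m ∧ m ∧ m ∧ q ∧ q ∧ q ∧ q ∨ m ∧ m ∧ m ∧ q ∧ q ∧ q ∧ q

Answer: m ∧ m ∧ m ∧ m ∧ m ∧ q ∧ q ∨ m ∧ m ∧ m ∧ m ∧ q ∧ q ∧ q ∨ m ∧ m ∧ m ∧ m ∧ q ∧ q ∧ q ∨ m ∧ m ∧ m ∧ m ∧ q ∧ q ∧ q ∨ m ∧ m ∧ m ∧ q ∧ q ∧ q ∧ q ∨ m ∧ m ∧ m ∧ q ∧ q ∧ q ∧ q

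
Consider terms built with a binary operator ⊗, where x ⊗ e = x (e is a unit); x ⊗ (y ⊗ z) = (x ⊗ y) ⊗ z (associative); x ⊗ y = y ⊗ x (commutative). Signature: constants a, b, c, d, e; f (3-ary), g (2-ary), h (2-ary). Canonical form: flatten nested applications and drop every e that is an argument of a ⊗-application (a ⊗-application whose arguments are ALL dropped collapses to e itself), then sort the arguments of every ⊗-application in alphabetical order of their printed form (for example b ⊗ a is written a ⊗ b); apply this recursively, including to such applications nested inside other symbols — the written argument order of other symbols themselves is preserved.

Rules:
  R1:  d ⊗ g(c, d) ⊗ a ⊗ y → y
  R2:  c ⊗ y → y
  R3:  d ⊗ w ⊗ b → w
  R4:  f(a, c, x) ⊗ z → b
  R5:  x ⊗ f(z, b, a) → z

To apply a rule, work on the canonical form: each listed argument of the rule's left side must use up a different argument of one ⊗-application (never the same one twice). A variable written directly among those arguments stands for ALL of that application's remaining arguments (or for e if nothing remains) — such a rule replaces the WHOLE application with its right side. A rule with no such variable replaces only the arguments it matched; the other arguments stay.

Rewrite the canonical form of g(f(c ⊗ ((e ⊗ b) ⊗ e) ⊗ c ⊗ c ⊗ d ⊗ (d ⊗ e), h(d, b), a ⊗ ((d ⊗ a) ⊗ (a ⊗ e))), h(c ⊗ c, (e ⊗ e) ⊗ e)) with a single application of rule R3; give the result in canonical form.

Answer: g(f(c ⊗ c ⊗ c ⊗ d, h(d, b), a ⊗ a ⊗ a ⊗ d), h(c ⊗ c, e))

Derivation:
Canonical form:  g(f(b ⊗ c ⊗ c ⊗ c ⊗ d ⊗ d, h(d, b), a ⊗ a ⊗ a ⊗ d), h(c ⊗ c, e))
Match R3:  consume b, d;  w := c ⊗ c ⊗ c ⊗ d
The extension variable absorbs all remaining arguments, so the whole application is rewritten.
Giving:  g(f(c ⊗ c ⊗ c ⊗ d, h(d, b), a ⊗ a ⊗ a ⊗ d), h(c ⊗ c, e))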